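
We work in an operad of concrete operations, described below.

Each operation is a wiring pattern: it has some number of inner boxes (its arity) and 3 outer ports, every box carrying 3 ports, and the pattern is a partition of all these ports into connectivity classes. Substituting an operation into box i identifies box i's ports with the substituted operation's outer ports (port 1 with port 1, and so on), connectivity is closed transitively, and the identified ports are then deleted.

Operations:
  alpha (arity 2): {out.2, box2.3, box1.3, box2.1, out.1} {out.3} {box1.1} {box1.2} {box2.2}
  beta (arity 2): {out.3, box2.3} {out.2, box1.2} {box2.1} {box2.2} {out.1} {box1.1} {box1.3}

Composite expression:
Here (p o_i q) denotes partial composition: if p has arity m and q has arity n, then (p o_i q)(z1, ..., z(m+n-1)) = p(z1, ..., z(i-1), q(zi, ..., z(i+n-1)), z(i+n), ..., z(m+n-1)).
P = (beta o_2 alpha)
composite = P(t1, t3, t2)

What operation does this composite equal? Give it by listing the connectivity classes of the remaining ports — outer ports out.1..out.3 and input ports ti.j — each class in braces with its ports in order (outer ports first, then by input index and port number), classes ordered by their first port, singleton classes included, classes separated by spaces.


After gluing at beta, chains via deleted ports link the t-ports.
stage alpha: inputs (t3, t2), connectivity {out.1, out.2, t2.1, t2.3, t3.3} {out.3} {t2.2} {t3.1} {t3.2}, out.j its boundary
stage beta: inputs (t1, t3, t2), connectivity {out.1} {out.2, t1.2} {out.3} {t1.1} {t1.3} {t2.1, t2.3, t3.3} {t2.2} {t3.1} {t3.2}, out.j its boundary

{out.1} {out.2, t1.2} {out.3} {t1.1} {t1.3} {t2.1, t2.3, t3.3} {t2.2} {t3.1} {t3.2}


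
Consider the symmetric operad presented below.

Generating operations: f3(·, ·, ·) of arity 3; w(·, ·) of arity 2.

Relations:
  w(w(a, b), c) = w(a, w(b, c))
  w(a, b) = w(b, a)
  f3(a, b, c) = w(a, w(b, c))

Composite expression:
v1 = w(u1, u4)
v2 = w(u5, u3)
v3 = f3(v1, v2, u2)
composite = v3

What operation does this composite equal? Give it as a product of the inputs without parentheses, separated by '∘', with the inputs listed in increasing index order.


u1 ∘ u2 ∘ u3 ∘ u4 ∘ u5


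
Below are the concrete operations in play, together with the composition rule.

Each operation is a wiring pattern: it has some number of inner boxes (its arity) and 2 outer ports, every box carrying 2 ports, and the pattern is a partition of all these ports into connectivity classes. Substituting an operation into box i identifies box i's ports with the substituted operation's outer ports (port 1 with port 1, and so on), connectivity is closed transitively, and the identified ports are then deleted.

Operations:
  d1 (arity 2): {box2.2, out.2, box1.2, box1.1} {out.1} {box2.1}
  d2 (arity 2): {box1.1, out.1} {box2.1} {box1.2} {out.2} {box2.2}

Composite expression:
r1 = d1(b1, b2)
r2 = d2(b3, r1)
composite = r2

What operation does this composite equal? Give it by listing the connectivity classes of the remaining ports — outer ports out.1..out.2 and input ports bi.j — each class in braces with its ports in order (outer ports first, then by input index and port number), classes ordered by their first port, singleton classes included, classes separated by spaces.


{out.1, b3.1} {out.2} {b1.1, b1.2, b2.2} {b2.1} {b3.2}

Two ports join when wires chain via d2-identified ports.
stage d1: inputs (b1, b2), connectivity {out.1} {out.2, b1.1, b1.2, b2.2} {b2.1}, out.j its boundary
stage d2: inputs (b3, b1, b2), connectivity {out.1, b3.1} {out.2} {b1.1, b1.2, b2.2} {b2.1} {b3.2}, out.j its boundary


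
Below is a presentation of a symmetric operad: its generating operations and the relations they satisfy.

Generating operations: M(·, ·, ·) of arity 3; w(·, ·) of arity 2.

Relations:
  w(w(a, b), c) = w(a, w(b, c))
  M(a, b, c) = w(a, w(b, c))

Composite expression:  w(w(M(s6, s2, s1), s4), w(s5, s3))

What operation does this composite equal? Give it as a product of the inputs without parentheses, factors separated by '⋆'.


The w-tree's shape is irrelevant; the s-reading-order decides.
M(s6, s2, s1) spells out as s6 ⋆ s2 ⋆ s1
w(M(s6, s2, s1), s4) spells out as s6 ⋆ s2 ⋆ s1 ⋆ s4
w(s5, s3) spells out as s5 ⋆ s3
w(w(M(s6, s2, s1), s4), w(s5, s3)) spells out as s6 ⋆ s2 ⋆ s1 ⋆ s4 ⋆ s5 ⋆ s3

s6 ⋆ s2 ⋆ s1 ⋆ s4 ⋆ s5 ⋆ s3


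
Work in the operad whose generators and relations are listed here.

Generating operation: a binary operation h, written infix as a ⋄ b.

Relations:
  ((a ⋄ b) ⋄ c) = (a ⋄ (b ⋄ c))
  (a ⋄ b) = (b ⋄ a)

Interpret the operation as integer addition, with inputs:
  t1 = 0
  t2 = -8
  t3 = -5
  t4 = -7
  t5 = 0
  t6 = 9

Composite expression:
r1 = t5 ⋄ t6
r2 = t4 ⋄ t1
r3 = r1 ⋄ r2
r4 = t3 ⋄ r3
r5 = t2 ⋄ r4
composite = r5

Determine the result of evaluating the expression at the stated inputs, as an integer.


(t5 ⋄ t6) = 9
(t4 ⋄ t1) = -7
((t5 ⋄ t6) ⋄ (t4 ⋄ t1)) = 2
(t3 ⋄ ((t5 ⋄ t6) ⋄ (t4 ⋄ t1))) = -3
(t2 ⋄ (t3 ⋄ ((t5 ⋄ t6) ⋄ (t4 ⋄ t1)))) = -11

-11


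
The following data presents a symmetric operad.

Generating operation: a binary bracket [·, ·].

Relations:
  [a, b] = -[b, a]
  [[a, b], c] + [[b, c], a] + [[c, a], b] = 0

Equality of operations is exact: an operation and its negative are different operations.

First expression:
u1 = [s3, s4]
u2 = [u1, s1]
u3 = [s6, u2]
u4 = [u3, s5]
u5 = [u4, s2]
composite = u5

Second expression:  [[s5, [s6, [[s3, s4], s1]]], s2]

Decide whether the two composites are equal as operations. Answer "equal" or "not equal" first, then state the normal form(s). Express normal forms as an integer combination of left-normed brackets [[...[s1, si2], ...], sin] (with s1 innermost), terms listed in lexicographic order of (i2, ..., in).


In normal form, the first expression is [[[[[s1, s3], s4], s6], s5], s2] - [[[[[s1, s4], s3], s6], s5], s2]
In normal form, the second expression is -[[[[[s1, s3], s4], s6], s5], s2] + [[[[[s1, s4], s3], s6], s5], s2]
No match — not equal.

not equal — first [[[[[s1, s3], s4], s6], s5], s2] - [[[[[s1, s4], s3], s6], s5], s2], second -[[[[[s1, s3], s4], s6], s5], s2] + [[[[[s1, s4], s3], s6], s5], s2]


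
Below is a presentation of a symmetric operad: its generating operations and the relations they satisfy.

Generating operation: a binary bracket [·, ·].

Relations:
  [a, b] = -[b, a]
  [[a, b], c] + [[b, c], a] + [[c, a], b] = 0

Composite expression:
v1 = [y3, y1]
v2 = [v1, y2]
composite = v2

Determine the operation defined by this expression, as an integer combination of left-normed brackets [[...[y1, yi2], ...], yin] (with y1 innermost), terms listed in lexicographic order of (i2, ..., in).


-[[y1, y3], y2]


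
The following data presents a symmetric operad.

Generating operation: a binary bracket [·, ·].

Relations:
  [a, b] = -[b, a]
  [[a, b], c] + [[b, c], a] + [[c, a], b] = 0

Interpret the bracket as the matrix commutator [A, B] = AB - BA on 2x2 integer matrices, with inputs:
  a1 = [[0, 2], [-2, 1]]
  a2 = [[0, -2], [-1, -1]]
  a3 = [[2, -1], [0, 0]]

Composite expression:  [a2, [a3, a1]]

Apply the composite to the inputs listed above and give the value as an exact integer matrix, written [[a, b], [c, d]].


[[-5, 11], [-8, 5]]

[a3, a1] = [[2, 3], [4, -2]]
[a2, [a3, a1]] = [[-5, 11], [-8, 5]]


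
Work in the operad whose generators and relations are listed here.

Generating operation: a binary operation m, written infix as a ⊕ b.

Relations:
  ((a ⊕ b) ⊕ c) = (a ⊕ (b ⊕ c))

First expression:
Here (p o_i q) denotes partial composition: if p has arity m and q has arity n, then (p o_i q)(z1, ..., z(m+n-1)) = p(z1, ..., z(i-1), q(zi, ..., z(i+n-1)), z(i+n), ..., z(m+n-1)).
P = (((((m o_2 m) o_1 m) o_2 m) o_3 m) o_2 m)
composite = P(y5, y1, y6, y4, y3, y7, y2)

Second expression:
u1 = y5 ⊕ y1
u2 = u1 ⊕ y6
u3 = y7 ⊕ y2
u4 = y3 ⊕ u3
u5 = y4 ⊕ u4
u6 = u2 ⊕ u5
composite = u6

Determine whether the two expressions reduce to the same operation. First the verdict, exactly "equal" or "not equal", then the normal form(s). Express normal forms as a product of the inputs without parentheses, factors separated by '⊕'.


equal — both sides give y5 ⊕ y1 ⊕ y6 ⊕ y4 ⊕ y3 ⊕ y7 ⊕ y2

Normal form of the first expression: y5 ⊕ y1 ⊕ y6 ⊕ y4 ⊕ y3 ⊕ y7 ⊕ y2
Normal form of the second expression: y5 ⊕ y1 ⊕ y6 ⊕ y4 ⊕ y3 ⊕ y7 ⊕ y2
One common form — equal.


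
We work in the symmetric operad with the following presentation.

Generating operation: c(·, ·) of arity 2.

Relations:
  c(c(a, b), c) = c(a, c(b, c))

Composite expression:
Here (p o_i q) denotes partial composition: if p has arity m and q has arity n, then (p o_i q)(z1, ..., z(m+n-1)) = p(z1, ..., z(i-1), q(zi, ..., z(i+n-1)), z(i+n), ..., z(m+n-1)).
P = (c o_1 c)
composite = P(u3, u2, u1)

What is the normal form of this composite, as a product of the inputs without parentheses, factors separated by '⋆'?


u3 ⋆ u2 ⋆ u1


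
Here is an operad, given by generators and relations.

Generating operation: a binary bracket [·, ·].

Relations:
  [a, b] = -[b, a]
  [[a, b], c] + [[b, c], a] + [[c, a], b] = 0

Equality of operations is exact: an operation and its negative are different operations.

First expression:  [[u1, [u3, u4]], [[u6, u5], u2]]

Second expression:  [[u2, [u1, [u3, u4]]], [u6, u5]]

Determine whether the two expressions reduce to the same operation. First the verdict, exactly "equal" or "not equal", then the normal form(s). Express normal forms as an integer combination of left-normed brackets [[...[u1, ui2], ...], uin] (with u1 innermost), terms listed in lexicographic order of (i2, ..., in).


Normal form of the first expression: [[[[[u1, u3], u4], u2], u5], u6] - [[[[[u1, u3], u4], u2], u6], u5] - [[[[[u1, u3], u4], u5], u6], u2] + [[[[[u1, u3], u4], u6], u5], u2] - [[[[[u1, u4], u3], u2], u5], u6] + [[[[[u1, u4], u3], u2], u6], u5] + [[[[[u1, u4], u3], u5], u6], u2] - [[[[[u1, u4], u3], u6], u5], u2]
Normal form of the second expression: [[[[[u1, u3], u4], u2], u5], u6] - [[[[[u1, u3], u4], u2], u6], u5] - [[[[[u1, u4], u3], u2], u5], u6] + [[[[[u1, u4], u3], u2], u6], u5]
The normal forms differ: not equal.

not equal; the first gives [[[[[u1, u3], u4], u2], u5], u6] - [[[[[u1, u3], u4], u2], u6], u5] - [[[[[u1, u3], u4], u5], u6], u2] + [[[[[u1, u3], u4], u6], u5], u2] - [[[[[u1, u4], u3], u2], u5], u6] + [[[[[u1, u4], u3], u2], u6], u5] + [[[[[u1, u4], u3], u5], u6], u2] - [[[[[u1, u4], u3], u6], u5], u2] and the second [[[[[u1, u3], u4], u2], u5], u6] - [[[[[u1, u3], u4], u2], u6], u5] - [[[[[u1, u4], u3], u2], u5], u6] + [[[[[u1, u4], u3], u2], u6], u5]


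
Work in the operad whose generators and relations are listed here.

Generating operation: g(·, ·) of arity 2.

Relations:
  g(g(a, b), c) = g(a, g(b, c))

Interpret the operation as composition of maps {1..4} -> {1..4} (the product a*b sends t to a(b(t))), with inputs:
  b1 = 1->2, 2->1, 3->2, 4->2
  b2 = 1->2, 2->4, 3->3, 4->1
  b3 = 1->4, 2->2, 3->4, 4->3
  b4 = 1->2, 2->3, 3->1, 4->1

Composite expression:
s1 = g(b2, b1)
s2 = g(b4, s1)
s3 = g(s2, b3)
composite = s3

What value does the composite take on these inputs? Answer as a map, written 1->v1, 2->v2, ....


1->1, 2->3, 3->1, 4->1


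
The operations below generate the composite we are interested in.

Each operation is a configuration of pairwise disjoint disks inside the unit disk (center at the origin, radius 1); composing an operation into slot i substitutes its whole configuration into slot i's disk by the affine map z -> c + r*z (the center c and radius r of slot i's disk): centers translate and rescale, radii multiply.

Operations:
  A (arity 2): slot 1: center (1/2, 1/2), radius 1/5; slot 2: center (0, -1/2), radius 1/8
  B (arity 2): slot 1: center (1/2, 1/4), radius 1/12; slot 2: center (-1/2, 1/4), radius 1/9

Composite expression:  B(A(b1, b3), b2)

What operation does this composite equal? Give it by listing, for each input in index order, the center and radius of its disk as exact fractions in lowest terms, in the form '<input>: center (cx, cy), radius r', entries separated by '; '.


b1: center (13/24, 7/24), radius 1/60; b2: center (-1/2, 1/4), radius 1/9; b3: center (1/2, 5/24), radius 1/96

Each b-disk chains the slot maps above it in B; radii multiply.
input b1: composing its 2 substitution steps yields center (13/24, 7/24), radius 1/60
input b3: composing its 2 substitution steps yields center (1/2, 5/24), radius 1/96
input b2: composing its 1 substitution step yields center (-1/2, 1/4), radius 1/9


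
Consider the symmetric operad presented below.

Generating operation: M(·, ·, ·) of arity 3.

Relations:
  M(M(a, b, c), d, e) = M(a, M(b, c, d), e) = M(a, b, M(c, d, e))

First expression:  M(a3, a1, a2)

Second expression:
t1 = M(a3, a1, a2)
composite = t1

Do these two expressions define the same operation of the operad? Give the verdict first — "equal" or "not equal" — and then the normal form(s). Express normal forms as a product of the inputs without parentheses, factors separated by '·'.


The first expression, normalized: a3 · a1 · a2
The second expression, normalized: a3 · a1 · a2
One common form — equal.

equal; both compose to a3 · a1 · a2


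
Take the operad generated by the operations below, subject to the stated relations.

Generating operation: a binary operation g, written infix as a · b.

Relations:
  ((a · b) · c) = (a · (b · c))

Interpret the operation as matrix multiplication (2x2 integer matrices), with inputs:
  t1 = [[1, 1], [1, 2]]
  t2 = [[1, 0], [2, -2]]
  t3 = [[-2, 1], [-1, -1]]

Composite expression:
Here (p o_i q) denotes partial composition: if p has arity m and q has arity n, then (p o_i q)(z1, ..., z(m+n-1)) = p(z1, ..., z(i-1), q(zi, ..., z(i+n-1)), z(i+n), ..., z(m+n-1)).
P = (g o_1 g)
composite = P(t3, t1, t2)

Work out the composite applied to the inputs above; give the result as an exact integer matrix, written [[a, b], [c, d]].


[[-1, 0], [-8, 6]]


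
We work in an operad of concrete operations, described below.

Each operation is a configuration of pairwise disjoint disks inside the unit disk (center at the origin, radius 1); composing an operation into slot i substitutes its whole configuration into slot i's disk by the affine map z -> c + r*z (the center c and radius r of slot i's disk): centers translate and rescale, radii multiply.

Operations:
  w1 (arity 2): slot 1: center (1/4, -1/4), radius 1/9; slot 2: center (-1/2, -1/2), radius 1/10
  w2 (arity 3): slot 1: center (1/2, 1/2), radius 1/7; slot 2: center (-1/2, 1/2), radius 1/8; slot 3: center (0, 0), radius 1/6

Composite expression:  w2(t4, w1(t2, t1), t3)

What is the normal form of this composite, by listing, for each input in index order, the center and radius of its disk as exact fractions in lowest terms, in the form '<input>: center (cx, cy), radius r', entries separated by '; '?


t1: center (-9/16, 7/16), radius 1/80; t2: center (-15/32, 15/32), radius 1/72; t3: center (0, 0), radius 1/6; t4: center (1/2, 1/2), radius 1/7


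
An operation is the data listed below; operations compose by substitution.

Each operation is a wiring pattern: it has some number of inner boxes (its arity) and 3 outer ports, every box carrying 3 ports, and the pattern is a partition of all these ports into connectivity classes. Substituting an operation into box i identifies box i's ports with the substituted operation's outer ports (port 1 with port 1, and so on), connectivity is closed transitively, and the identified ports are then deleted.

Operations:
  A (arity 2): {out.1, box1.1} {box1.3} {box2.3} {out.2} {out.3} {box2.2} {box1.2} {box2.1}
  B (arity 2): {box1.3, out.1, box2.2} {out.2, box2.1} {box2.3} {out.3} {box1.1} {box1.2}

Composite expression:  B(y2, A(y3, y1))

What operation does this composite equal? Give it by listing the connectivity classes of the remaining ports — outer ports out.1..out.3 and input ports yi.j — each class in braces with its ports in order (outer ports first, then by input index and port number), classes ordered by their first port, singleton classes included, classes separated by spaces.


{out.1, y2.3} {out.2, y3.1} {out.3} {y1.1} {y1.2} {y1.3} {y2.1} {y2.2} {y3.2} {y3.3}

Treat the ports identified at B as solder joints: merge, then drop.
the subtree at A composes to {out.1, y3.1} {out.2} {out.3} {y1.1} {y1.2} {y1.3} {y3.2} {y3.3} on (y3, y1); out.j = own outer ports
the subtree at B composes to {out.1, y2.3} {out.2, y3.1} {out.3} {y1.1} {y1.2} {y1.3} {y2.1} {y2.2} {y3.2} {y3.3} on (y2, y3, y1); out.j = own outer ports


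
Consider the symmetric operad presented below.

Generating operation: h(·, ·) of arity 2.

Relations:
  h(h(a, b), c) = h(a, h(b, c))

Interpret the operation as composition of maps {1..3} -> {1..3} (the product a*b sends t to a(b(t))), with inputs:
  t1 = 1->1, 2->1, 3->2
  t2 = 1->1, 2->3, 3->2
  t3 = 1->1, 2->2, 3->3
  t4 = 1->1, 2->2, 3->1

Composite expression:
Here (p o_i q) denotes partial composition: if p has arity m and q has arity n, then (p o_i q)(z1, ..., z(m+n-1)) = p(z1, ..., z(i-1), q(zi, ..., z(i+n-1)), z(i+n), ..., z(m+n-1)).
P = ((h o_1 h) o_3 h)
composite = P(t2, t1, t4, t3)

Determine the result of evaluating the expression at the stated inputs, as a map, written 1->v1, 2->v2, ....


1->1, 2->1, 3->1

h(t2, t1) = 1->1, 2->1, 3->3
h(t4, t3) = 1->1, 2->2, 3->1
h(h(t2, t1), h(t4, t3)) = 1->1, 2->1, 3->1


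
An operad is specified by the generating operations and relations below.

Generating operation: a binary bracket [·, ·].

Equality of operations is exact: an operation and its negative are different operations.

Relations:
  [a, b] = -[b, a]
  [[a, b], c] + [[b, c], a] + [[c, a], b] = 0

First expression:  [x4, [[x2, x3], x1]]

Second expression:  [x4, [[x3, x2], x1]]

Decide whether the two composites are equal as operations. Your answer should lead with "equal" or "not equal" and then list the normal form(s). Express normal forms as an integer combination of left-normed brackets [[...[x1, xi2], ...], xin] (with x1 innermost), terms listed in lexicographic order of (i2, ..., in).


not equal; the first gives [[[x1, x2], x3], x4] - [[[x1, x3], x2], x4] and the second -[[[x1, x2], x3], x4] + [[[x1, x3], x2], x4]

The first composite normalizes to [[[x1, x2], x3], x4] - [[[x1, x3], x2], x4]
The second composite normalizes to -[[[x1, x2], x3], x4] + [[[x1, x3], x2], x4]
The forms do not match — not equal.


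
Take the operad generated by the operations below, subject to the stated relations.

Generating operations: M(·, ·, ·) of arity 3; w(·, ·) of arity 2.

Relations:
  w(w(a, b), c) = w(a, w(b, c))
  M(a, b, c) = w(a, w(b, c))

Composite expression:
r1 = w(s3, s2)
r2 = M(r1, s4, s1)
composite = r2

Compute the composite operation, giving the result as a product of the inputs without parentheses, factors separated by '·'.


All parenthesizations of M agree; list the s-inputs left to right.
w(s3, s2) flattens to s3 · s2
M(w(s3, s2), s4, s1) flattens to s3 · s2 · s4 · s1

s3 · s2 · s4 · s1


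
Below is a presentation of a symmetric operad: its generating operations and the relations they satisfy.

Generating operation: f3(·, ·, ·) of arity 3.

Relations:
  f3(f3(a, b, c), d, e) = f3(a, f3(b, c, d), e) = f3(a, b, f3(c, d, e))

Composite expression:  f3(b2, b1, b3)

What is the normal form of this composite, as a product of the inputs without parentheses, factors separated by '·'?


b2 · b1 · b3

All parenthesizations of f3 agree; list the b-inputs left to right.
f3(b2, b1, b3) collapses to b2 · b1 · b3


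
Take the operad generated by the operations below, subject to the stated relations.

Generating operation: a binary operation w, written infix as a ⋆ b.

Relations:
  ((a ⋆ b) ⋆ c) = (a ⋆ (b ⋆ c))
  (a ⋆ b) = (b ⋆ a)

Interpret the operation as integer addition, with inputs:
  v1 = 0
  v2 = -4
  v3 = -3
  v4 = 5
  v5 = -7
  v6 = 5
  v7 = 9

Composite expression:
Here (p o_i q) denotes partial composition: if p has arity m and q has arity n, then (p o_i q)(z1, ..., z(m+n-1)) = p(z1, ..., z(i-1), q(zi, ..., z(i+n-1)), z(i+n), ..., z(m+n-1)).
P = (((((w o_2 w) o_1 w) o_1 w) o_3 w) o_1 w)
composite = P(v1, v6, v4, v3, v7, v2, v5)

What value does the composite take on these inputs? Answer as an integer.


5

(v1 ⋆ v6) = 5
((v1 ⋆ v6) ⋆ v4) = 10
(v3 ⋆ v7) = 6
(((v1 ⋆ v6) ⋆ v4) ⋆ (v3 ⋆ v7)) = 16
(v2 ⋆ v5) = -11
((((v1 ⋆ v6) ⋆ v4) ⋆ (v3 ⋆ v7)) ⋆ (v2 ⋆ v5)) = 5


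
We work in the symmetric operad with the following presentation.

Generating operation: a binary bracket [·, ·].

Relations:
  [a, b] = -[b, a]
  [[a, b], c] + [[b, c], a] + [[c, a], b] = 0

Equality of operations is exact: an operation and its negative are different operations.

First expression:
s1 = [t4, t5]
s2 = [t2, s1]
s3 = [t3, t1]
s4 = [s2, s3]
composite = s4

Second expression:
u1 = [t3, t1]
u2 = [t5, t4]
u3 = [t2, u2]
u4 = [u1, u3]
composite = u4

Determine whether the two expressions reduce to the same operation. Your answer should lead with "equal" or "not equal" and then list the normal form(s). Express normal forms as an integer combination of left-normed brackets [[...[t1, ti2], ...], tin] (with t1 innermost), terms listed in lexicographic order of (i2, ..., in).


equal; both compose to [[[[t1, t3], t2], t4], t5] - [[[[t1, t3], t2], t5], t4] - [[[[t1, t3], t4], t5], t2] + [[[[t1, t3], t5], t4], t2]

The first expression, normalized: [[[[t1, t3], t2], t4], t5] - [[[[t1, t3], t2], t5], t4] - [[[[t1, t3], t4], t5], t2] + [[[[t1, t3], t5], t4], t2]
The second expression, normalized: [[[[t1, t3], t2], t4], t5] - [[[[t1, t3], t2], t5], t4] - [[[[t1, t3], t4], t5], t2] + [[[[t1, t3], t5], t4], t2]
Same normal form: equal.


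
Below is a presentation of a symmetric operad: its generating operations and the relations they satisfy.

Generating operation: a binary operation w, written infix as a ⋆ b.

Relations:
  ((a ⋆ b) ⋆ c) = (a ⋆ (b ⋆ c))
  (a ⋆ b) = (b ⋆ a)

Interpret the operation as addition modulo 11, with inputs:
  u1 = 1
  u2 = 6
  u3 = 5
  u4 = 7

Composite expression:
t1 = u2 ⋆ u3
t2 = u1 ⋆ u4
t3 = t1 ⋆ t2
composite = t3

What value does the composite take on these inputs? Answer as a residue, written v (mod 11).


(u2 ⋆ u3) = 0
(u1 ⋆ u4) = 8
((u2 ⋆ u3) ⋆ (u1 ⋆ u4)) = 8

8 (mod 11)


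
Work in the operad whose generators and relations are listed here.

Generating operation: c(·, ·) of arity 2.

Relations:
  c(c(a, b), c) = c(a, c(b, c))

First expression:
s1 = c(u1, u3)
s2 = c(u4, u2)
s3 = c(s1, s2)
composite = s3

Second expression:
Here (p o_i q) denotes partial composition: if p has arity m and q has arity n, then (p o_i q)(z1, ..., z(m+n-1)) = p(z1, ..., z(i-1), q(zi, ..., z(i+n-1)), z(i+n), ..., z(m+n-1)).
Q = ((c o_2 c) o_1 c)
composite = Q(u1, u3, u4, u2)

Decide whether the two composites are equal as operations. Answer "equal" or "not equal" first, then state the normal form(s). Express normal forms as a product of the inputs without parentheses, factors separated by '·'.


equal; the common form is u1 · u3 · u4 · u2

Reducing the first expression gives u1 · u3 · u4 · u2
Reducing the second expression gives u1 · u3 · u4 · u2
Same normal form: equal.


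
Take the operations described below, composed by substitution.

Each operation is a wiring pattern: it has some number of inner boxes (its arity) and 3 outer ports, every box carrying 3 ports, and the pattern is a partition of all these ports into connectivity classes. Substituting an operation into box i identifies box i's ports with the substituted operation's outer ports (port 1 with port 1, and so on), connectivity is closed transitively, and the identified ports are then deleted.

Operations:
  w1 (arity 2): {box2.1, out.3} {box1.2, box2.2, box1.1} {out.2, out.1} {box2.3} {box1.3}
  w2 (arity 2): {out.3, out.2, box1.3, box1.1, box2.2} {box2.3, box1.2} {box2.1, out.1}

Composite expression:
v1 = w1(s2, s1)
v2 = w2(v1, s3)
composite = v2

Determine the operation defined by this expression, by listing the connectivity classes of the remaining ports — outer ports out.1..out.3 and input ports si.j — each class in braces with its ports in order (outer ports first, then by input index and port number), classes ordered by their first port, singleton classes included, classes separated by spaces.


{out.1, s3.1} {out.2, out.3, s1.1, s3.2, s3.3} {s1.2, s2.1, s2.2} {s1.3} {s2.3}

After gluing at w2, chains via deleted ports link the s-ports.
composing w1 on (s2, s1), with out.j its own outer ports: {out.1, out.2} {out.3, s1.1} {s1.2, s2.1, s2.2} {s1.3} {s2.3}
composing w2 on (s2, s1, s3), with out.j its own outer ports: {out.1, s3.1} {out.2, out.3, s1.1, s3.2, s3.3} {s1.2, s2.1, s2.2} {s1.3} {s2.3}


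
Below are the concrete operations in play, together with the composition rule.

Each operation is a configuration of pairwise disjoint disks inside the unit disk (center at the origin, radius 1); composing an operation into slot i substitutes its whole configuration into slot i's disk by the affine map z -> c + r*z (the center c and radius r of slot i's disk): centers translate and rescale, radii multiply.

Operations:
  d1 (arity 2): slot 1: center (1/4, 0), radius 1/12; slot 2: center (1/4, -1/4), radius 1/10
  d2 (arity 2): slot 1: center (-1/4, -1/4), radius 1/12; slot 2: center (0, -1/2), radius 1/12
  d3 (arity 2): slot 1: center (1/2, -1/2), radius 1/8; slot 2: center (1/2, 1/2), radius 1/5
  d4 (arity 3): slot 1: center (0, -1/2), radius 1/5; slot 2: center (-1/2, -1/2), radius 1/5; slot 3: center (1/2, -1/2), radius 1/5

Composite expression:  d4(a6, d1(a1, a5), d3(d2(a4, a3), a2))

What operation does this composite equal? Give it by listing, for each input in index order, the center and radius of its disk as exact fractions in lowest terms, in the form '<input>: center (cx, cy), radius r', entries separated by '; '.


Below d4, radii multiply path by path; the a-disk centers shift.
for a6, the 1-step affine chain lands on center (0, -1/2), radius 1/5
for a1, the 2-step affine chain lands on center (-9/20, -1/2), radius 1/60
for a5, the 2-step affine chain lands on center (-9/20, -11/20), radius 1/50
for a4, the 3-step affine chain lands on center (19/32, -97/160), radius 1/480
for a3, the 3-step affine chain lands on center (3/5, -49/80), radius 1/480
for a2, the 2-step affine chain lands on center (3/5, -2/5), radius 1/25

a1: center (-9/20, -1/2), radius 1/60; a2: center (3/5, -2/5), radius 1/25; a3: center (3/5, -49/80), radius 1/480; a4: center (19/32, -97/160), radius 1/480; a5: center (-9/20, -11/20), radius 1/50; a6: center (0, -1/2), radius 1/5


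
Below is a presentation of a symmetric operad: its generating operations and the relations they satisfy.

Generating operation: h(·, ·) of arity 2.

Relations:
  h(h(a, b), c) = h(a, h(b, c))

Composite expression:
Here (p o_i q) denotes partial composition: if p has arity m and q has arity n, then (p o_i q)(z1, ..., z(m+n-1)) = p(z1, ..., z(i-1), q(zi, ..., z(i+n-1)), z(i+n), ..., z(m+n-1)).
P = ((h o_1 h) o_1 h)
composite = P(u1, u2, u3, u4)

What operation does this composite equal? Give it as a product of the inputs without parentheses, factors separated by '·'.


u1 · u2 · u3 · u4

The h-tree's shape is irrelevant; the u-reading-order decides.
h(u1, u2) reduces to u1 · u2
h(h(u1, u2), u3) reduces to u1 · u2 · u3
h(h(h(u1, u2), u3), u4) reduces to u1 · u2 · u3 · u4


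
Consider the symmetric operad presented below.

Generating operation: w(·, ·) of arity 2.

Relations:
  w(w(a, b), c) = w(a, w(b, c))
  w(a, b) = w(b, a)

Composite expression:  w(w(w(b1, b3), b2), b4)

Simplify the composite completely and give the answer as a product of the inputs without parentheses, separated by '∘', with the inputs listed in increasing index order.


b1 ∘ b2 ∘ b3 ∘ b4

Shape and order are irrelevant to w; the b-input set decides.
w(b1, b3) collapses to b1 ∘ b3
w(w(b1, b3), b2) collapses to b1 ∘ b3 ∘ b2
w(w(w(b1, b3), b2), b4) collapses to b1 ∘ b3 ∘ b2 ∘ b4
rearranged into index order: b1 ∘ b2 ∘ b3 ∘ b4


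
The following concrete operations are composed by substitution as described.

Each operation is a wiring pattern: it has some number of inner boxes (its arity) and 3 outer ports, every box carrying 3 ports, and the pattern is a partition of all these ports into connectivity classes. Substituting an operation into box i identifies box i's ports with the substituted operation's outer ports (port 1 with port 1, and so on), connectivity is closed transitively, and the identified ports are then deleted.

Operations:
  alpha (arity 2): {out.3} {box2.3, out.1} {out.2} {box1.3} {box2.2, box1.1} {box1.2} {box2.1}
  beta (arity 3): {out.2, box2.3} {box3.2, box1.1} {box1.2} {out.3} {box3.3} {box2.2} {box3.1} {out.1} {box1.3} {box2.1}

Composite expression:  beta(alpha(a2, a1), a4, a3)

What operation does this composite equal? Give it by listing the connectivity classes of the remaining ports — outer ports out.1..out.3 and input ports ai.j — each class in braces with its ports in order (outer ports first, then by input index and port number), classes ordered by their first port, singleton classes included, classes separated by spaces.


{out.1} {out.2, a4.3} {out.3} {a1.1} {a1.2, a2.1} {a1.3, a3.2} {a2.2} {a2.3} {a3.1} {a3.3} {a4.1} {a4.2}

Reachability decides: close wires over beta-identified ports.
through alpha, on inputs (a2, a1): {out.1, a1.3} {out.2} {out.3} {a1.1} {a1.2, a2.1} {a2.2} {a2.3} (out.j = stage outer ports)
through beta, on inputs (a2, a1, a4, a3): {out.1} {out.2, a4.3} {out.3} {a1.1} {a1.2, a2.1} {a1.3, a3.2} {a2.2} {a2.3} {a3.1} {a3.3} {a4.1} {a4.2} (out.j = stage outer ports)


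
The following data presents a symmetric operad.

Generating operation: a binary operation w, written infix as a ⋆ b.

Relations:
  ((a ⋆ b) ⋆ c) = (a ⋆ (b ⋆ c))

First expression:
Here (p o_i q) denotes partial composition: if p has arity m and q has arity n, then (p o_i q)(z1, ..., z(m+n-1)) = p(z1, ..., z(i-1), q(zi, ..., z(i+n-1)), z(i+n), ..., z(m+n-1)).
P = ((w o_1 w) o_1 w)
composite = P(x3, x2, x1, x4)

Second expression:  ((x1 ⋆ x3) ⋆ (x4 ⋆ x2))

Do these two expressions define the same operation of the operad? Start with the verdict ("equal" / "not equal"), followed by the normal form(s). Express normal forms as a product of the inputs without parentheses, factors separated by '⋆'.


not equal: they reduce to x3 ⋆ x2 ⋆ x1 ⋆ x4 and x1 ⋆ x3 ⋆ x4 ⋆ x2

In normal form, the first expression is x3 ⋆ x2 ⋆ x1 ⋆ x4
In normal form, the second expression is x1 ⋆ x3 ⋆ x4 ⋆ x2
The normal forms differ: not equal.


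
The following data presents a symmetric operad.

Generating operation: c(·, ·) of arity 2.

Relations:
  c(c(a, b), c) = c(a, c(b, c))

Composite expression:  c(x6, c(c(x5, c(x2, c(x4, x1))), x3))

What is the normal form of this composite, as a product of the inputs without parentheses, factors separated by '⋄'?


Every regrouping of c is equal, so read the x-inputs in written order.
c(x4, x1) flattens to x4 ⋄ x1
c(x2, c(x4, x1)) flattens to x2 ⋄ x4 ⋄ x1
c(x5, c(x2, c(x4, x1))) flattens to x5 ⋄ x2 ⋄ x4 ⋄ x1
c(c(x5, c(x2, c(x4, x1))), x3) flattens to x5 ⋄ x2 ⋄ x4 ⋄ x1 ⋄ x3
c(x6, c(c(x5, c(x2, c(x4, x1))), x3)) flattens to x6 ⋄ x5 ⋄ x2 ⋄ x4 ⋄ x1 ⋄ x3

x6 ⋄ x5 ⋄ x2 ⋄ x4 ⋄ x1 ⋄ x3


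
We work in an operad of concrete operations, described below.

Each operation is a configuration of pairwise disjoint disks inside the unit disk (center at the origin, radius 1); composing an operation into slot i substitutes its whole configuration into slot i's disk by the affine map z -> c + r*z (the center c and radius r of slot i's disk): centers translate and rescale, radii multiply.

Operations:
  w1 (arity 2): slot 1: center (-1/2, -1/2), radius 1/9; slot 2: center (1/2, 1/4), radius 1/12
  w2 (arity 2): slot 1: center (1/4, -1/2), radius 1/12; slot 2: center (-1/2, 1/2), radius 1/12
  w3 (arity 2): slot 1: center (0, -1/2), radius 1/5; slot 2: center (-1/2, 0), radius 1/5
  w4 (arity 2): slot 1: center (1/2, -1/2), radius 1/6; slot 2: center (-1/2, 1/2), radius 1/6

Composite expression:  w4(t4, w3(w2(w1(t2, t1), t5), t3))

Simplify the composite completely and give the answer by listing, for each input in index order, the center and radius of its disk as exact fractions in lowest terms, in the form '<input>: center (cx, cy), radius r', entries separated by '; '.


Each t-disk chains the slot maps above it in w4; radii multiply.
input t4: composing its 1 substitution step yields center (1/2, -1/2), radius 1/6
input t2: composing its 4 substitution steps yields center (-71/144, 287/720), radius 1/3240
input t1: composing its 4 substitution steps yields center (-353/720, 577/1440), radius 1/4320
input t5: composing its 3 substitution steps yields center (-31/60, 13/30), radius 1/360
input t3: composing its 2 substitution steps yields center (-7/12, 1/2), radius 1/30

t1: center (-353/720, 577/1440), radius 1/4320; t2: center (-71/144, 287/720), radius 1/3240; t3: center (-7/12, 1/2), radius 1/30; t4: center (1/2, -1/2), radius 1/6; t5: center (-31/60, 13/30), radius 1/360


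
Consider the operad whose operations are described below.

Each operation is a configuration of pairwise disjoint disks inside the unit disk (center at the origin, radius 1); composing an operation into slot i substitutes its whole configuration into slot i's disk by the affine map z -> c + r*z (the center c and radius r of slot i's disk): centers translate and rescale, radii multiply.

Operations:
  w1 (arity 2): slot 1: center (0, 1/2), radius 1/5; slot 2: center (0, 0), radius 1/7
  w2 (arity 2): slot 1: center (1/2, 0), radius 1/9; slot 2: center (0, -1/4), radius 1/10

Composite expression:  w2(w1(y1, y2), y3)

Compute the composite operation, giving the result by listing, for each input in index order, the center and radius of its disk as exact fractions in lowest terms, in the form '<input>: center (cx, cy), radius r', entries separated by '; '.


y1: center (1/2, 1/18), radius 1/45; y2: center (1/2, 0), radius 1/63; y3: center (0, -1/4), radius 1/10

Each y-disk chains the slot maps above it in w2; radii multiply.
input y1: composing its 2 substitution steps yields center (1/2, 1/18), radius 1/45
input y2: composing its 2 substitution steps yields center (1/2, 0), radius 1/63
input y3: composing its 1 substitution step yields center (0, -1/4), radius 1/10


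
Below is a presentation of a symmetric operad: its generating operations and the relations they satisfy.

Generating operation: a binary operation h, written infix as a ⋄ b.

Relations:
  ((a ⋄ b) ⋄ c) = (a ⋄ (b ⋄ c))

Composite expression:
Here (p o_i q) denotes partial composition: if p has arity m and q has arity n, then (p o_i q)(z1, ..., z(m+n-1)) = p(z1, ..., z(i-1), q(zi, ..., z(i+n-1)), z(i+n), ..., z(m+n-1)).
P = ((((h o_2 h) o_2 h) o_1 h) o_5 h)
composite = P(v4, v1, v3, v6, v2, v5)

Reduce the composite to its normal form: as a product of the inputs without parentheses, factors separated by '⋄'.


All parenthesizations of h agree; list the v-inputs left to right.
(v4 ⋄ v1) spells out as v4 ⋄ v1
(v3 ⋄ v6) spells out as v3 ⋄ v6
(v2 ⋄ v5) spells out as v2 ⋄ v5
((v3 ⋄ v6) ⋄ (v2 ⋄ v5)) spells out as v3 ⋄ v6 ⋄ v2 ⋄ v5
((v4 ⋄ v1) ⋄ ((v3 ⋄ v6) ⋄ (v2 ⋄ v5))) spells out as v4 ⋄ v1 ⋄ v3 ⋄ v6 ⋄ v2 ⋄ v5

v4 ⋄ v1 ⋄ v3 ⋄ v6 ⋄ v2 ⋄ v5


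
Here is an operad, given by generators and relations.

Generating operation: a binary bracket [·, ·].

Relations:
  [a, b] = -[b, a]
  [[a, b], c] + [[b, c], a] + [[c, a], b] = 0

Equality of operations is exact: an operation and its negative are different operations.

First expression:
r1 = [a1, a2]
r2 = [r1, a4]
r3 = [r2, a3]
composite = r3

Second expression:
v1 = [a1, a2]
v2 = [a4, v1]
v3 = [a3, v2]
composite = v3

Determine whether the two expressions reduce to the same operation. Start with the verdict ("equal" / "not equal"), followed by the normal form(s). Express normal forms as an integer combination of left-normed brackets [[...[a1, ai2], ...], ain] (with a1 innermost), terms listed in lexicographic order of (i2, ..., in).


equal — both sides give [[[a1, a2], a4], a3]


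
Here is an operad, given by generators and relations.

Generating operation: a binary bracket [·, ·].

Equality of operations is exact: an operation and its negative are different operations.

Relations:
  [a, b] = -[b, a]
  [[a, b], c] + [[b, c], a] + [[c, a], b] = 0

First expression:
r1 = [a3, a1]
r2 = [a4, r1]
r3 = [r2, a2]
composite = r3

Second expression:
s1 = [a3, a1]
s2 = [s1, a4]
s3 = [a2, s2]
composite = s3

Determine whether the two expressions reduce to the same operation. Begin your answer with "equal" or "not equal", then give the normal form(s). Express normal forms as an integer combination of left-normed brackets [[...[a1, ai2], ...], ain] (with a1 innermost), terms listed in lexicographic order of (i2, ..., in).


Reducing the first expression gives [[[a1, a3], a4], a2]
Reducing the second expression gives [[[a1, a3], a4], a2]
One common form — equal.

equal; both compose to [[[a1, a3], a4], a2]


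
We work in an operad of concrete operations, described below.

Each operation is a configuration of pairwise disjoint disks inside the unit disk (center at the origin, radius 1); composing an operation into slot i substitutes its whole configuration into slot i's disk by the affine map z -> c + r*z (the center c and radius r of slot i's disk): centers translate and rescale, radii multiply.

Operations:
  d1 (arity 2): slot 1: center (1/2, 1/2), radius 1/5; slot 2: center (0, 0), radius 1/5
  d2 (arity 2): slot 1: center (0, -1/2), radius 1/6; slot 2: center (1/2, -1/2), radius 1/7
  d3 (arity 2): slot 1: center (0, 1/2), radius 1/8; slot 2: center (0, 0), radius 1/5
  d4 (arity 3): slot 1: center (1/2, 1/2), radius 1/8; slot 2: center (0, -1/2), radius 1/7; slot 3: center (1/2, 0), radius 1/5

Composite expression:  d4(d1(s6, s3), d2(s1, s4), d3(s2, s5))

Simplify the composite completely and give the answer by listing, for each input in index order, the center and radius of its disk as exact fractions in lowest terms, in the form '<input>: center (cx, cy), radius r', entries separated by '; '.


s1: center (0, -4/7), radius 1/42; s2: center (1/2, 1/10), radius 1/40; s3: center (1/2, 1/2), radius 1/40; s4: center (1/14, -4/7), radius 1/49; s5: center (1/2, 0), radius 1/25; s6: center (9/16, 9/16), radius 1/40


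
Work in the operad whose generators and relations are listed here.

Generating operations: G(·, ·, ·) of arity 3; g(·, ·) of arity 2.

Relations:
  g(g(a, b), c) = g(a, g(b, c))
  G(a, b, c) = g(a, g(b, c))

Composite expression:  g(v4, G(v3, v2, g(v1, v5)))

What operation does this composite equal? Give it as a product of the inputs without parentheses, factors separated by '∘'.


v4 ∘ v3 ∘ v2 ∘ v1 ∘ v5

All parenthesizations of g agree; list the v-inputs left to right.
g(v1, v5) flattens to v1 ∘ v5
G(v3, v2, g(v1, v5)) flattens to v3 ∘ v2 ∘ v1 ∘ v5
g(v4, G(v3, v2, g(v1, v5))) flattens to v4 ∘ v3 ∘ v2 ∘ v1 ∘ v5


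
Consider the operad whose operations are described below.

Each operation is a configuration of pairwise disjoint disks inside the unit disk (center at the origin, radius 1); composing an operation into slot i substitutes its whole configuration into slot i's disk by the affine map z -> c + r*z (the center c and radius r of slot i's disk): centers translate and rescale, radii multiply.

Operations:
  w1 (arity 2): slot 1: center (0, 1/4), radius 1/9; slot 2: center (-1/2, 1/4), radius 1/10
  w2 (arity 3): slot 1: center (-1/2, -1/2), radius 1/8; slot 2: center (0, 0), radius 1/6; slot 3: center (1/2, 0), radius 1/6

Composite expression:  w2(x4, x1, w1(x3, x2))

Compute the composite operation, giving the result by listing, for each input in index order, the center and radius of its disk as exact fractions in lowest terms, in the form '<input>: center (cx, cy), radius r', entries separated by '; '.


Each x-disk chains the slot maps above it in w2; radii multiply.
input x4: composing its 1 substitution step yields center (-1/2, -1/2), radius 1/8
input x1: composing its 1 substitution step yields center (0, 0), radius 1/6
input x3: composing its 2 substitution steps yields center (1/2, 1/24), radius 1/54
input x2: composing its 2 substitution steps yields center (5/12, 1/24), radius 1/60

x1: center (0, 0), radius 1/6; x2: center (5/12, 1/24), radius 1/60; x3: center (1/2, 1/24), radius 1/54; x4: center (-1/2, -1/2), radius 1/8
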